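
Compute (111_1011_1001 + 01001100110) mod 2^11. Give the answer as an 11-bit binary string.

01000011111

  11110111001
+ 01001100110
= 01000011111  (discard carry-out 1)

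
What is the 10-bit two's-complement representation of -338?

1010101110

|-338| = 338 = 0101010010 in 10 bits.
Invert the bits: 1010101101. Add 1: 1010101110.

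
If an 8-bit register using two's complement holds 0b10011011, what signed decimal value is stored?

-101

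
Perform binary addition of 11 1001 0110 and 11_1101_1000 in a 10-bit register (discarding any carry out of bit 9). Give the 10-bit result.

  1110010110
+ 1111011000
= 1101101110  (discard carry-out 1)

1101101110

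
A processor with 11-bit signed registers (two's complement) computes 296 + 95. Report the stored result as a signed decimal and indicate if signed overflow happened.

391; no overflow

296 → 00100101000
95 → 00001011111
  00100101000
+ 00001011111
= 00110000111
Result 00110000111: MSB = 0 → value 391.
Both addends are non-negative and so is the stored result: no signed overflow.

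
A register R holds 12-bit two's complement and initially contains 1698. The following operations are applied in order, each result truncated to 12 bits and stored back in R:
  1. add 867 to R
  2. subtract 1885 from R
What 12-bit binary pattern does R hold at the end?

001010101000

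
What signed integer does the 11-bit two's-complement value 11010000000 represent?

MSB is 1, so the value is negative.
Unsigned reading: 1664. Subtract 2^11 = 2048: 1664 − 2048 = -384.

-384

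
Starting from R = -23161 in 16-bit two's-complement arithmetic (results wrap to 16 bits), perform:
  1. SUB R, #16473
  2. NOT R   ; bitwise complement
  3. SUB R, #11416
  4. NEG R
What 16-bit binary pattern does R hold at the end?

1001000111000111

Start: R = -23161 = 1010010110000111.
R = -23161 − 16473 = -39634; wraps to 25902 = 0110010100101110
R = NOT 0110010100101110 = 1001101011010001 = -25903
R = -25903 − 11416 = -37319; wraps to 28217 = 0110111000111001
R = −(28217) = -28217 = 1001000111000111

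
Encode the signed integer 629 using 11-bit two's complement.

01001110101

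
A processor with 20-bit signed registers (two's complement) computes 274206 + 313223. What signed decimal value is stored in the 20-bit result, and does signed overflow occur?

274206 → 01000010111100011110
313223 → 01001100011110000111
  01000010111100011110
+ 01001100011110000111
= 10001111011010100101
Result 10001111011010100101: MSB = 1 → 587429 − 1048576 = -461147.
Both addends are non-negative but the stored result is negative: signed overflow. The true value 274206 + 313223 = 587429 lies outside [-524288, 524287].

-461147; overflow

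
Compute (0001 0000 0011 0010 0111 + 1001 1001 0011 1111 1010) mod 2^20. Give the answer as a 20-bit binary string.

  00010000001100100111
+ 10011001001111111010
= 10101001011100100001

10101001011100100001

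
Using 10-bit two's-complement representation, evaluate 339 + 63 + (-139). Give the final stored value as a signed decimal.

263

339 + 63 = 402 (0110010010)
402 + (-139) = 263 (0100000111)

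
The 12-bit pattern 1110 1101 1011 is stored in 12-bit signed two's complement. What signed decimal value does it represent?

-293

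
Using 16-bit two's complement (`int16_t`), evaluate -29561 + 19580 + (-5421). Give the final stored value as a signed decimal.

-15402

-29561 + 19580 = -9981 (1101100100000011)
-9981 + (-5421) = -15402 (1100001111010110)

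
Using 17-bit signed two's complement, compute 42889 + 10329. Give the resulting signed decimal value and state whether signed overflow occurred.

42889 → 01010011110001001
10329 → 00010100001011001
  01010011110001001
+ 00010100001011001
= 01100111111100010
Result 01100111111100010: MSB = 0 → value 53218.
Both addends are non-negative and so is the stored result: no signed overflow.

53218; no overflow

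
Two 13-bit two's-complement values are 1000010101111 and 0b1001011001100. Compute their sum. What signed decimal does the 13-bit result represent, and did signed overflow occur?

1000010101111 = -3921 (signed)
0b1001011001100 → 1001011001100 = -3380 (signed)
  1000010101111
+ 1001011001100
= 0001101111011  (discard carry-out 1)
Result 0001101111011: MSB = 0 → value 891.
Both addends are negative but the stored result is non-negative: signed overflow. The true value -3921 + (-3380) = -7301 lies outside [-4096, 4095].

891; overflow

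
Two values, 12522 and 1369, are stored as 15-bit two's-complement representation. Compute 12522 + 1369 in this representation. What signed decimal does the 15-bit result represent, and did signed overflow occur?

12522 → 011000011101010
1369 → 000010101011001
  011000011101010
+ 000010101011001
= 011011001000011
Result 011011001000011: MSB = 0 → value 13891.
Both addends are non-negative and so is the stored result: no signed overflow.

13891; no overflow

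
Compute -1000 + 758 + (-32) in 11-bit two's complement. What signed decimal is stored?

-274

-1000 + 758 = -242 (11100001110)
-242 + (-32) = -274 (11011101110)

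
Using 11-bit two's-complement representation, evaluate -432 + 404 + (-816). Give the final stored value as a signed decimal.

-844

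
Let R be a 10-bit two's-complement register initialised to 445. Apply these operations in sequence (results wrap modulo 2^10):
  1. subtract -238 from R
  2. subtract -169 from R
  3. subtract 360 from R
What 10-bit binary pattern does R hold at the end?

0111101100

Start: R = 445 = 0110111101.
R = 445 − (-238) = 683; wraps to -341 = 1010101011
R = -341 − (-169) = -172 = 1101010100
R = -172 − 360 = -532; wraps to 492 = 0111101100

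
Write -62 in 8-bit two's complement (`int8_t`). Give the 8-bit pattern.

|-62| = 62 = 00111110 in 8 bits.
Invert the bits: 11000001. Add 1: 11000010.

11000010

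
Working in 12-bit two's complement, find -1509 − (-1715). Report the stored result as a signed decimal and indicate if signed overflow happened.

206; no overflow

-1509 → 101000011011
-1715 → 100101001101
Subtract via negate-and-add: invert 100101001101 + 1 = 011010110011 (i.e. 1715).
  101000011011
+ 011010110011
= 000011001110  (discard carry-out 1)
Result 000011001110: MSB = 0 → value 206.
Addends (after negating the subtrahend) have opposite signs, so signed overflow cannot occur.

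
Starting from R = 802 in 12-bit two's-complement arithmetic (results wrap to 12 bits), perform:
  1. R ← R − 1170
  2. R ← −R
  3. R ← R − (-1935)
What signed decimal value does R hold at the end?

-1793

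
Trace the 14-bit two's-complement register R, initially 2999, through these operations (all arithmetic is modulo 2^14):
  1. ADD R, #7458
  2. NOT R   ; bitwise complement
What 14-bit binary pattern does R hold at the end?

Start: R = 2999 = 00101110110111.
R = 2999 + 7458 = 10457; wraps to -5927 = 10100011011001
R = NOT 10100011011001 = 01011100100110 = 5926

01011100100110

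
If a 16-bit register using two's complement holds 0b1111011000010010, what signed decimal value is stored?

-2542

MSB is 1, so the value is negative.
Invert: 0000100111101101. Add 1: 0000100111101110 = 2542. So the value is −2542.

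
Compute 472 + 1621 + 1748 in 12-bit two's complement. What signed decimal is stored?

472 + 1621 = 2093 → wraps to -2003 (100000101101)
-2003 + 1748 = -255 (111100000001)

-255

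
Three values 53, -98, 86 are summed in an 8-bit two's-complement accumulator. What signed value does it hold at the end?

53 + (-98) = -45 (11010011)
-45 + 86 = 41 (00101001)

41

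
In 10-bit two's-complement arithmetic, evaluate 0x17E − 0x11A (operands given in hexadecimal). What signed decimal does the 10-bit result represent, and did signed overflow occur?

100; no overflow

0x17E = 0101111110 = 382 (signed)
0x11A = 0100011010 = 282 (signed)
Subtract via negate-and-add: invert 0100011010 + 1 = 1011100110 (i.e. -282).
  0101111110
+ 1011100110
= 0001100100  (discard carry-out 1)
Result 0001100100: MSB = 0 → value 100.
Addends (after negating the subtrahend) have opposite signs, so signed overflow cannot occur.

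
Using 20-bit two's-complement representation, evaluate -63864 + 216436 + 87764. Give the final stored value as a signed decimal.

-63864 + 216436 = 152572 (00100101001111111100)
152572 + 87764 = 240336 (00111010101011010000)

240336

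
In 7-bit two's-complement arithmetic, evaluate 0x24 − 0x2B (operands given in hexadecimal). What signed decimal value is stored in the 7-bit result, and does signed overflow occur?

-7; no overflow

0x24 = 0100100 = 36 (signed)
0x2B = 0101011 = 43 (signed)
Subtract via negate-and-add: invert 0101011 + 1 = 1010101 (i.e. -43).
  0100100
+ 1010101
= 1111001
Result 1111001: MSB = 1 → 121 − 128 = -7.
Addends (after negating the subtrahend) have opposite signs, so signed overflow cannot occur.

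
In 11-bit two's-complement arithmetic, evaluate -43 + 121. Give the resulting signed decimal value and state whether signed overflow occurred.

78; no overflow

-43 → 11111010101
121 → 00001111001
  11111010101
+ 00001111001
= 00001001110  (discard carry-out 1)
Result 00001001110: MSB = 0 → value 78.
Addends have opposite signs, so signed overflow cannot occur.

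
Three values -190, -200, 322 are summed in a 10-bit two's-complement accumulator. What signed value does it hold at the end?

-68

-190 + (-200) = -390 (1001111010)
-390 + 322 = -68 (1110111100)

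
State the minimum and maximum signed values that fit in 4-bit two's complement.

min = -8, max = 7

Minimum: −2^3 = -8.
Maximum: 2^3 − 1 = 7.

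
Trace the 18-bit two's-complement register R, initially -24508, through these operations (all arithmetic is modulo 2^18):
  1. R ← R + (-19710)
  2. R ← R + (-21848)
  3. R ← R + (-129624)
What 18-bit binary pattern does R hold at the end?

Start: R = -24508 = 111010000001000100.
R = -24508 + (-19710) = -44218 = 110101001101000110
R = -44218 + (-21848) = -66066 = 101111110111101110
R = -66066 + (-129624) = -195690; wraps to 66454 = 010000001110010110

010000001110010110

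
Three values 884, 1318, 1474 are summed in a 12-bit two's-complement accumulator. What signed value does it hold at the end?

-420

884 + 1318 = 2202 → wraps to -1894 (100010011010)
-1894 + 1474 = -420 (111001011100)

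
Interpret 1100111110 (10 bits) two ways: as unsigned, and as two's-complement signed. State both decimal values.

Unsigned: 1100111110 = 830.
Signed: MSB=1 → 830 − 1024 = -194.

unsigned = 830, signed = -194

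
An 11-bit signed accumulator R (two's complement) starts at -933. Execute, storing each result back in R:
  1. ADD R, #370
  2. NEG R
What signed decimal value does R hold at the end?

Start: R = -933 = 10001011011.
R = -933 + 370 = -563 = 10111001101
R = −(-563) = 563 = 01000110011

563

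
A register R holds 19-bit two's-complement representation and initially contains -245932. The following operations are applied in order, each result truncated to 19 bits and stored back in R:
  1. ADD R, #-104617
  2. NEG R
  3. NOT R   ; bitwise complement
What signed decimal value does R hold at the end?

Start: R = -245932 = 1000011111101010100.
R = -245932 + (-104617) = -350549; wraps to 173739 = 0101010011010101011
R = −(173739) = -173739 = 1010101100101010101
R = NOT 1010101100101010101 = 0101010011010101010 = 173738

173738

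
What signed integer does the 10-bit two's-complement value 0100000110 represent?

262

MSB is 0, so the value is non-negative: 0100000110 = 262.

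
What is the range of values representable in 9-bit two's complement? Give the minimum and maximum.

min = -256, max = 255

Minimum: −2^8 = -256.
Maximum: 2^8 − 1 = 255.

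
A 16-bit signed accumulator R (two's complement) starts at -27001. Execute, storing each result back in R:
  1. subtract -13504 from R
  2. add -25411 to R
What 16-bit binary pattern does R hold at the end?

0110100000000100

Start: R = -27001 = 1001011010000111.
R = -27001 − (-13504) = -13497 = 1100101101000111
R = -13497 + (-25411) = -38908; wraps to 26628 = 0110100000000100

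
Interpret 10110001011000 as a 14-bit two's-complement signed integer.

-5032

MSB is 1, so the value is negative.
Unsigned reading: 11352. Subtract 2^14 = 16384: 11352 − 16384 = -5032.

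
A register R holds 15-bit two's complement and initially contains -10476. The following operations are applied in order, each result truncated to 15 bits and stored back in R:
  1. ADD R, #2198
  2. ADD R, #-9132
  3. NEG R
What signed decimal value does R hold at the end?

Start: R = -10476 = 101011100010100.
R = -10476 + 2198 = -8278 = 101111110101010
R = -8278 + (-9132) = -17410; wraps to 15358 = 011101111111110
R = −(15358) = -15358 = 100010000000010

-15358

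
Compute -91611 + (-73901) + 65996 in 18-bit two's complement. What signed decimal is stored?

-99516

-91611 + (-73901) = -165512 → wraps to 96632 (010111100101111000)
96632 + 65996 = 162628 → wraps to -99516 (100111101101000100)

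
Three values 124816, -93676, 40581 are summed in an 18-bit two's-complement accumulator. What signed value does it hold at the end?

71721

124816 + (-93676) = 31140 (000111100110100100)
31140 + 40581 = 71721 (010001100000101001)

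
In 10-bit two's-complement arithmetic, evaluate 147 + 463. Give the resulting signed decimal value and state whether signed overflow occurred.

-414; overflow

147 → 0010010011
463 → 0111001111
  0010010011
+ 0111001111
= 1001100010
Result 1001100010: MSB = 1 → 610 − 1024 = -414.
Both addends are non-negative but the stored result is negative: signed overflow. The true value 147 + 463 = 610 lies outside [-512, 511].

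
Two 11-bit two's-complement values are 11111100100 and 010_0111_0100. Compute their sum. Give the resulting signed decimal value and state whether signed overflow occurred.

11111100100 = -28 (signed)
010_0111_0100 → 01001110100 = 628 (signed)
  11111100100
+ 01001110100
= 01001011000  (discard carry-out 1)
Result 01001011000: MSB = 0 → value 600.
Addends have opposite signs, so signed overflow cannot occur.

600; no overflow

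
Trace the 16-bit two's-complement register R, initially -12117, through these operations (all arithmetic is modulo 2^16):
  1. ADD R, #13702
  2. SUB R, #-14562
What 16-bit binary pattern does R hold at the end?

0011111100010011

Start: R = -12117 = 1101000010101011.
R = -12117 + 13702 = 1585 = 0000011000110001
R = 1585 − (-14562) = 16147 = 0011111100010011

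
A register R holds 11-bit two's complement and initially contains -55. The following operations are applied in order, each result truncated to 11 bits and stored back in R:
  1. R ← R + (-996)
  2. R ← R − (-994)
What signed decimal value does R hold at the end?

Start: R = -55 = 11111001001.
R = -55 + (-996) = -1051; wraps to 997 = 01111100101
R = 997 − (-994) = 1991; wraps to -57 = 11111000111

-57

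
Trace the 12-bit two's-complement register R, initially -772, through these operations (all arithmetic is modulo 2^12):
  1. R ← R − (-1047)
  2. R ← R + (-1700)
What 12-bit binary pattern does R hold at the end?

101001101111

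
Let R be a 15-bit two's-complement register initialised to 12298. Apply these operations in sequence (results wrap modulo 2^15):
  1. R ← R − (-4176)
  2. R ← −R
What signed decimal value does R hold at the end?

Start: R = 12298 = 011000000001010.
R = 12298 − (-4176) = 16474; wraps to -16294 = 100000001011010
R = −(-16294) = 16294 = 011111110100110

16294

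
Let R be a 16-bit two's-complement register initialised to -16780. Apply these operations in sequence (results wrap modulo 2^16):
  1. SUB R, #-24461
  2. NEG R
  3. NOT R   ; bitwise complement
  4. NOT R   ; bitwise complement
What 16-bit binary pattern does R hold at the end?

1110000111111111

Start: R = -16780 = 1011111001110100.
R = -16780 − (-24461) = 7681 = 0001111000000001
R = −(7681) = -7681 = 1110000111111111
R = NOT 1110000111111111 = 0001111000000000 = 7680
R = NOT 0001111000000000 = 1110000111111111 = -7681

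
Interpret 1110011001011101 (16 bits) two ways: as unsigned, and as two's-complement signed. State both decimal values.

unsigned = 58973, signed = -6563

Unsigned: 1110011001011101 = 58973.
Signed: MSB=1 → 58973 − 65536 = -6563.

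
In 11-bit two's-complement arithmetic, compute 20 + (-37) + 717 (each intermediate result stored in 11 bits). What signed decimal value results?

700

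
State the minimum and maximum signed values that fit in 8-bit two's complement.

min = -128, max = 127

Minimum: −2^7 = -128.
Maximum: 2^7 − 1 = 127.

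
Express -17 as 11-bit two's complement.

|-17| = 17 = 00000010001 in 11 bits.
Invert the bits: 11111101110. Add 1: 11111101111.

11111101111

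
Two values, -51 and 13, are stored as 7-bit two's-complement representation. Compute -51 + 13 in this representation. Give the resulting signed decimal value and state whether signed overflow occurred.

-38; no overflow

-51 → 1001101
13 → 0001101
  1001101
+ 0001101
= 1011010
Result 1011010: MSB = 1 → 90 − 128 = -38.
Addends have opposite signs, so signed overflow cannot occur.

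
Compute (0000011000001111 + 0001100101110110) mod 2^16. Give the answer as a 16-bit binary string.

0001111110000101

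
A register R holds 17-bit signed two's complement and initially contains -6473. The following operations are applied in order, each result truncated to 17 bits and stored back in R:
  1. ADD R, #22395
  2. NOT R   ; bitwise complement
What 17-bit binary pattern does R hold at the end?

11100000111001101

Start: R = -6473 = 11110011010110111.
R = -6473 + 22395 = 15922 = 00011111000110010
R = NOT 00011111000110010 = 11100000111001101 = -15923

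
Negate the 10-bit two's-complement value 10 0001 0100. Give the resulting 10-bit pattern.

0111101100

Invert: 0111101011. Add 1: 0111101100.
Check: 1000010100 = -492, 0111101100 = 492.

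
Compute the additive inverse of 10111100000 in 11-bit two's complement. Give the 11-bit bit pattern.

01000100000

Invert: 01000011111. Add 1: 01000100000.
Check: 10111100000 = -544, 01000100000 = 544.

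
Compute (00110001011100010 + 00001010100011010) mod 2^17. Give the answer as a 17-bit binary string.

00111011111111100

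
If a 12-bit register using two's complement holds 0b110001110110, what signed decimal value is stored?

-906

MSB is 1, so the value is negative.
Unsigned reading: 3190. Subtract 2^12 = 4096: 3190 − 4096 = -906.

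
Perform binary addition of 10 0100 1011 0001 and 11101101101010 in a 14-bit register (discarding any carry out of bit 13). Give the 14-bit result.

10000000011011

  10010010110001
+ 11101101101010
= 10000000011011  (discard carry-out 1)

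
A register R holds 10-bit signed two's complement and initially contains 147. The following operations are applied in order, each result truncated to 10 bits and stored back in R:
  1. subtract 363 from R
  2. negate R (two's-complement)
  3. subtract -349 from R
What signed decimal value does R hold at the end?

Start: R = 147 = 0010010011.
R = 147 − 363 = -216 = 1100101000
R = −(-216) = 216 = 0011011000
R = 216 − (-349) = 565; wraps to -459 = 1000110101

-459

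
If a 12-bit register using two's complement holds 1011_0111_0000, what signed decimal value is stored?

-1168

MSB is 1, so the value is negative.
Unsigned reading: 2928. Subtract 2^12 = 4096: 2928 − 4096 = -1168.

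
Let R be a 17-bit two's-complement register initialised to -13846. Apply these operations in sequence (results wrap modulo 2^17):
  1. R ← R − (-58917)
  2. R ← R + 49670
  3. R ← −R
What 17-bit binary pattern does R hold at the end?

01000110111101011

Start: R = -13846 = 11100100111101010.
R = -13846 − (-58917) = 45071 = 01011000000001111
R = 45071 + 49670 = 94741; wraps to -36331 = 10111001000010101
R = −(-36331) = 36331 = 01000110111101011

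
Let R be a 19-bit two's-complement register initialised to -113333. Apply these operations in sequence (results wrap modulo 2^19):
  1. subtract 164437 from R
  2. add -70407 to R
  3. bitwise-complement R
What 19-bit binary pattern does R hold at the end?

1010101000000010000

Start: R = -113333 = 1100100010101001011.
R = -113333 − 164437 = -277770; wraps to 246518 = 0111100001011110110
R = 246518 + (-70407) = 176111 = 0101010111111101111
R = NOT 0101010111111101111 = 1010101000000010000 = -176112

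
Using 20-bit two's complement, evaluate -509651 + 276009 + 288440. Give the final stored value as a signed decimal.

54798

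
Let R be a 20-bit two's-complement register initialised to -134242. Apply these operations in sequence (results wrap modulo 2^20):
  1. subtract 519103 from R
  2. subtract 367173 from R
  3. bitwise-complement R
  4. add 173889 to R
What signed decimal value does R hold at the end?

145830

Start: R = -134242 = 11011111001110011110.
R = -134242 − 519103 = -653345; wraps to 395231 = 01100000011111011111
R = 395231 − 367173 = 28058 = 00000110110110011010
R = NOT 00000110110110011010 = 11111001001001100101 = -28059
R = -28059 + 173889 = 145830 = 00100011100110100110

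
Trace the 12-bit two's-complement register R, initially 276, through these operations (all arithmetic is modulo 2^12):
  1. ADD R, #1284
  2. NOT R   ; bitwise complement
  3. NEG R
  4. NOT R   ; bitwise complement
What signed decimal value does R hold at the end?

-1562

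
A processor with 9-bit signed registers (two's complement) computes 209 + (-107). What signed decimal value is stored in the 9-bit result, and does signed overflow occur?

102; no overflow

209 → 011010001
-107 → 110010101
  011010001
+ 110010101
= 001100110  (discard carry-out 1)
Result 001100110: MSB = 0 → value 102.
Addends have opposite signs, so signed overflow cannot occur.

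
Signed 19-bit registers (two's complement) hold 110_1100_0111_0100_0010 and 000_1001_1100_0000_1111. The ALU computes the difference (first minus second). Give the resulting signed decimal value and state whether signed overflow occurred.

110_1100_0111_0100_0010 → 1101100011101000010 = -80062 (signed)
000_1001_1100_0000_1111 → 0001001110000001111 = 39951 (signed)
Subtract via negate-and-add: invert 0001001110000001111 + 1 = 1110110001111110001 (i.e. -39951).
  1101100011101000010
+ 1110110001111110001
= 1100010101100110011  (discard carry-out 1)
Result 1100010101100110011: MSB = 1 → 404275 − 524288 = -120013.
Both addends (after negating the subtrahend) are negative and so is the stored result: no signed overflow.

-120013; no overflow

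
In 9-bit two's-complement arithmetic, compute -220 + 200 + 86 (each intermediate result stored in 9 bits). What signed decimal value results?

66

-220 + 200 = -20 (111101100)
-20 + 86 = 66 (001000010)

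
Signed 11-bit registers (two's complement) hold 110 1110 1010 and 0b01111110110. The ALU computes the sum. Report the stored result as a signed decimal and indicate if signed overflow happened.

736; no overflow

110 1110 1010 → 11011101010 = -278 (signed)
0b01111110110 → 01111110110 = 1014 (signed)
  11011101010
+ 01111110110
= 01011100000  (discard carry-out 1)
Result 01011100000: MSB = 0 → value 736.
Addends have opposite signs, so signed overflow cannot occur.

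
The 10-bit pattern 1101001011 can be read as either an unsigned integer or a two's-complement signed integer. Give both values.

Unsigned: 1101001011 = 843.
Signed: MSB=1 → 843 − 1024 = -181.

unsigned = 843, signed = -181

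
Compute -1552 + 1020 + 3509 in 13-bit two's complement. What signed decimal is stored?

2977

-1552 + 1020 = -532 (1110111101100)
-532 + 3509 = 2977 (0101110100001)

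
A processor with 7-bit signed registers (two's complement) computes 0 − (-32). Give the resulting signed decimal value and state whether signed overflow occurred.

32; no overflow

0 → 0000000
-32 → 1100000
Subtract via negate-and-add: invert 1100000 + 1 = 0100000 (i.e. 32).
  0000000
+ 0100000
= 0100000
Result 0100000: MSB = 0 → value 32.
Both addends (after negating the subtrahend) are non-negative and so is the stored result: no signed overflow.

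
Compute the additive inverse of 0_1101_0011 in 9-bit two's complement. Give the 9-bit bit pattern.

100101101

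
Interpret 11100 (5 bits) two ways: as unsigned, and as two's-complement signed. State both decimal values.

Unsigned: 11100 = 28.
Signed: MSB=1 → 28 − 32 = -4.

unsigned = 28, signed = -4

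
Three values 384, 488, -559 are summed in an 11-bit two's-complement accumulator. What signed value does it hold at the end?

384 + 488 = 872 (01101101000)
872 + (-559) = 313 (00100111001)

313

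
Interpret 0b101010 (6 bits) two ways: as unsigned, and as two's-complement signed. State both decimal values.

unsigned = 42, signed = -22

Unsigned: 101010 = 42.
Signed: MSB=1 → 42 − 64 = -22.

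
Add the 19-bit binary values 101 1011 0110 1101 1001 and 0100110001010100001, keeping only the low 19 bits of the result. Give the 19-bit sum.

0000001100101111010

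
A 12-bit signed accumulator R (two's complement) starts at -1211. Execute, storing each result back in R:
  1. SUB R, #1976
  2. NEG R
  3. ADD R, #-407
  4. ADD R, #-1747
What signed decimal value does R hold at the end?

Start: R = -1211 = 101101000101.
R = -1211 − 1976 = -3187; wraps to 909 = 001110001101
R = −(909) = -909 = 110001110011
R = -909 + (-407) = -1316 = 101011011100
R = -1316 + (-1747) = -3063; wraps to 1033 = 010000001001

1033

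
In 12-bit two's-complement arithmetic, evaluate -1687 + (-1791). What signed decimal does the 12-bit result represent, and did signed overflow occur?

618; overflow

-1687 → 100101101001
-1791 → 100100000001
  100101101001
+ 100100000001
= 001001101010  (discard carry-out 1)
Result 001001101010: MSB = 0 → value 618.
Both addends are negative but the stored result is non-negative: signed overflow. The true value -1687 + (-1791) = -3478 lies outside [-2048, 2047].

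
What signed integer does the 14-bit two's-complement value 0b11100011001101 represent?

MSB is 1, so the value is negative.
Invert: 00011100110010. Add 1: 00011100110011 = 1843. So the value is −1843.

-1843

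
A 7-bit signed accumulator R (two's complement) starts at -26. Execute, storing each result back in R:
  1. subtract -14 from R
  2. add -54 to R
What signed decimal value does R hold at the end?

62

Start: R = -26 = 1100110.
R = -26 − (-14) = -12 = 1110100
R = -12 + (-54) = -66; wraps to 62 = 0111110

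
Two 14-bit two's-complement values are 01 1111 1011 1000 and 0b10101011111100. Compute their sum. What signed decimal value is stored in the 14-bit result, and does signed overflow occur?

2740; no overflow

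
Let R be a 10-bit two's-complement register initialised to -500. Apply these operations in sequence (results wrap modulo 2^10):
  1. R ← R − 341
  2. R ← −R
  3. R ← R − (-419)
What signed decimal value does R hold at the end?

Start: R = -500 = 1000001100.
R = -500 − 341 = -841; wraps to 183 = 0010110111
R = −(183) = -183 = 1101001001
R = -183 − (-419) = 236 = 0011101100

236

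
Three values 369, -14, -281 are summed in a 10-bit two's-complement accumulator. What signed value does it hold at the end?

369 + (-14) = 355 (0101100011)
355 + (-281) = 74 (0001001010)

74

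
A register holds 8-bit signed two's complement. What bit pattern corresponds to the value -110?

10010010

|-110| = 110 = 01101110 in 8 bits.
Invert the bits: 10010001. Add 1: 10010010.
Check: 10010010 reads as 146 − 256 = -110.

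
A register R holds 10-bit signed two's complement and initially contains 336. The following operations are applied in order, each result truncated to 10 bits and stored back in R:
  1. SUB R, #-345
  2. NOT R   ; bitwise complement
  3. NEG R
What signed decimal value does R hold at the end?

-342

Start: R = 336 = 0101010000.
R = 336 − (-345) = 681; wraps to -343 = 1010101001
R = NOT 1010101001 = 0101010110 = 342
R = −(342) = -342 = 1010101010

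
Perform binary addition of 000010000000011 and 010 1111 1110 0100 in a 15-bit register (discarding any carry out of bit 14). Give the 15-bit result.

011001111100111

  000010000000011
+ 010111111100100
= 011001111100111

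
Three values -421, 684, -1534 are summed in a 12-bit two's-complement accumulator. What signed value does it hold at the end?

-1271

-421 + 684 = 263 (000100000111)
263 + (-1534) = -1271 (101100001001)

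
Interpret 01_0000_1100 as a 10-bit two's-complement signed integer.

MSB is 0, so the value is non-negative: 0100001100 = 268.

268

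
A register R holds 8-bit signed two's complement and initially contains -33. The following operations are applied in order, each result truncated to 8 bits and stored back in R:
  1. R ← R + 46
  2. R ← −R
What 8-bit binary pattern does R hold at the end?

11110011

Start: R = -33 = 11011111.
R = -33 + 46 = 13 = 00001101
R = −(13) = -13 = 11110011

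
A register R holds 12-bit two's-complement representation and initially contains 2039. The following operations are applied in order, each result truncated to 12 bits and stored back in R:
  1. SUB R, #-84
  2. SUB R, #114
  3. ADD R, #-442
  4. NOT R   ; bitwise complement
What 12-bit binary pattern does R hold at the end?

100111100000

Start: R = 2039 = 011111110111.
R = 2039 − (-84) = 2123; wraps to -1973 = 100001001011
R = -1973 − 114 = -2087; wraps to 2009 = 011111011001
R = 2009 + (-442) = 1567 = 011000011111
R = NOT 011000011111 = 100111100000 = -1568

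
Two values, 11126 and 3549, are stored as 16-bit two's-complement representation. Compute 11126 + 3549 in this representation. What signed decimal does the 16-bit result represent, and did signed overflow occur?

14675; no overflow

11126 → 0010101101110110
3549 → 0000110111011101
  0010101101110110
+ 0000110111011101
= 0011100101010011
Result 0011100101010011: MSB = 0 → value 14675.
Both addends are non-negative and so is the stored result: no signed overflow.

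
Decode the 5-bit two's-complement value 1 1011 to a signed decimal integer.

-5

MSB is 1, so the value is negative.
Unsigned reading: 27. Subtract 2^5 = 32: 27 − 32 = -5.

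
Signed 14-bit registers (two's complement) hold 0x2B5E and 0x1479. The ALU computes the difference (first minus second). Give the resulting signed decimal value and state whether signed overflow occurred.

5861; overflow

0x2B5E = 10101101011110 = -5282 (signed)
0x1479 = 01010001111001 = 5241 (signed)
Subtract via negate-and-add: invert 01010001111001 + 1 = 10101110000111 (i.e. -5241).
  10101101011110
+ 10101110000111
= 01011011100101  (discard carry-out 1)
Result 01011011100101: MSB = 0 → value 5861.
Both addends (after negating the subtrahend) are negative but the stored result is non-negative: signed overflow. The true value -5282 − 5241 = -10523 lies outside [-8192, 8191].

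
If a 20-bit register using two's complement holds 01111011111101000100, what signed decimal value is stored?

507716

MSB is 0, so the value is non-negative: 01111011111101000100 = 507716.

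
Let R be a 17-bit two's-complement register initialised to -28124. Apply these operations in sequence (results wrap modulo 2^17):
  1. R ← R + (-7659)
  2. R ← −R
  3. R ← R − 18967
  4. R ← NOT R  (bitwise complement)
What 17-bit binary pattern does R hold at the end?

Start: R = -28124 = 11001001000100100.
R = -28124 + (-7659) = -35783 = 10111010000111001
R = −(-35783) = 35783 = 01000101111000111
R = 35783 − 18967 = 16816 = 00100000110110000
R = NOT 00100000110110000 = 11011111001001111 = -16817

11011111001001111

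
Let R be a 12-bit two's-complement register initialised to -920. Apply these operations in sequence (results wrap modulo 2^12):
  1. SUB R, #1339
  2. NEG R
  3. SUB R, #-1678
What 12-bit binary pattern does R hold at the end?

Start: R = -920 = 110001101000.
R = -920 − 1339 = -2259; wraps to 1837 = 011100101101
R = −(1837) = -1837 = 100011010011
R = -1837 − (-1678) = -159 = 111101100001

111101100001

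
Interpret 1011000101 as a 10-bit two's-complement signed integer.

-315

MSB is 1, so the value is negative.
Invert: 0100111010. Add 1: 0100111011 = 315. So the value is −315.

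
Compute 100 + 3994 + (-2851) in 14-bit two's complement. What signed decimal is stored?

100 + 3994 = 4094 (00111111111110)
4094 + (-2851) = 1243 (00010011011011)

1243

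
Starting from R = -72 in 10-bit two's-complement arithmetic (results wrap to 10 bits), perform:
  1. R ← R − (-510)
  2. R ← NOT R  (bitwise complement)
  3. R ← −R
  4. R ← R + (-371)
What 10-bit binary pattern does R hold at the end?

0001000100

Start: R = -72 = 1110111000.
R = -72 − (-510) = 438 = 0110110110
R = NOT 0110110110 = 1001001001 = -439
R = −(-439) = 439 = 0110110111
R = 439 + (-371) = 68 = 0001000100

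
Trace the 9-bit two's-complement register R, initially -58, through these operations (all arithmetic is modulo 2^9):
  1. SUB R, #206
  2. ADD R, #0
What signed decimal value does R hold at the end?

Start: R = -58 = 111000110.
R = -58 − 206 = -264; wraps to 248 = 011111000
R = 248 + 0 = 248 = 011111000

248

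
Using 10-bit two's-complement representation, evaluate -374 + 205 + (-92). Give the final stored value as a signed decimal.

-374 + 205 = -169 (1101010111)
-169 + (-92) = -261 (1011111011)

-261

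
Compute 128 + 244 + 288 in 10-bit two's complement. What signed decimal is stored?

128 + 244 = 372 (0101110100)
372 + 288 = 660 → wraps to -364 (1010010100)

-364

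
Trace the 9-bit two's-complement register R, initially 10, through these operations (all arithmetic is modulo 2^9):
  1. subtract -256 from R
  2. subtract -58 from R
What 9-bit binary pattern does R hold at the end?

101000100

Start: R = 10 = 000001010.
R = 10 − (-256) = 266; wraps to -246 = 100001010
R = -246 − (-58) = -188 = 101000100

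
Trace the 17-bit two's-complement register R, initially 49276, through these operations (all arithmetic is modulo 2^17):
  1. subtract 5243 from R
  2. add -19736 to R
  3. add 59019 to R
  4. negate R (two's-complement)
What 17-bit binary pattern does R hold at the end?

Start: R = 49276 = 01100000001111100.
R = 49276 − 5243 = 44033 = 01010110000000001
R = 44033 + (-19736) = 24297 = 00101111011101001
R = 24297 + 59019 = 83316; wraps to -47756 = 10100010101110100
R = −(-47756) = 47756 = 01011101010001100

01011101010001100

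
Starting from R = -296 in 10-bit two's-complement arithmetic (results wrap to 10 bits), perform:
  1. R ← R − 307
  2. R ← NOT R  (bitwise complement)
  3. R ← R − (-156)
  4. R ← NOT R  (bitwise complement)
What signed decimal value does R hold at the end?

Start: R = -296 = 1011011000.
R = -296 − 307 = -603; wraps to 421 = 0110100101
R = NOT 0110100101 = 1001011010 = -422
R = -422 − (-156) = -266 = 1011110110
R = NOT 1011110110 = 0100001001 = 265

265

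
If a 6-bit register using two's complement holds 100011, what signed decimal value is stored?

-29

MSB is 1, so the value is negative.
Unsigned reading: 35. Subtract 2^6 = 64: 35 − 64 = -29.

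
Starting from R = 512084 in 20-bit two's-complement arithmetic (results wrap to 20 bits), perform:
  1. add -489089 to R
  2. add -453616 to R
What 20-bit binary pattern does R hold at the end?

10010110110111100011

Start: R = 512084 = 01111101000001010100.
R = 512084 + (-489089) = 22995 = 00000101100111010011
R = 22995 + (-453616) = -430621 = 10010110110111100011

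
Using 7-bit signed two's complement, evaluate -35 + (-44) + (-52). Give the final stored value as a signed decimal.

-35 + (-44) = -79 → wraps to 49 (0110001)
49 + (-52) = -3 (1111101)

-3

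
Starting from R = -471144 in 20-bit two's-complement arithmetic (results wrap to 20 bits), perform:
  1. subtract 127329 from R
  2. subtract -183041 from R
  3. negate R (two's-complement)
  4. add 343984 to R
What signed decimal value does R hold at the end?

-289160

Start: R = -471144 = 10001100111110011000.
R = -471144 − 127329 = -598473; wraps to 450103 = 01101101111000110111
R = 450103 − (-183041) = 633144; wraps to -415432 = 10011010100100111000
R = −(-415432) = 415432 = 01100101011011001000
R = 415432 + 343984 = 759416; wraps to -289160 = 10111001011001111000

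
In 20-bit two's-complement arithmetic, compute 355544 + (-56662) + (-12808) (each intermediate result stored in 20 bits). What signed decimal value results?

286074

355544 + (-56662) = 298882 (01001000111110000010)
298882 + (-12808) = 286074 (01000101110101111010)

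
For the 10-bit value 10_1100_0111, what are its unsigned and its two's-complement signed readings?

Unsigned: 1011000111 = 711.
Signed: MSB=1 → 711 − 1024 = -313.

unsigned = 711, signed = -313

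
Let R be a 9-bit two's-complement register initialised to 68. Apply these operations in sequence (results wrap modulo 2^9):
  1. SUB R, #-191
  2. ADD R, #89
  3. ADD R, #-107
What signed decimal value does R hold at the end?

241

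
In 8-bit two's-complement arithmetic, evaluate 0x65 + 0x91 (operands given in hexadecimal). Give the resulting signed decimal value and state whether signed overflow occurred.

-10; no overflow

0x65 = 01100101 = 101 (signed)
0x91 = 10010001 = -111 (signed)
  01100101
+ 10010001
= 11110110
Result 11110110: MSB = 1 → 246 − 256 = -10.
Addends have opposite signs, so signed overflow cannot occur.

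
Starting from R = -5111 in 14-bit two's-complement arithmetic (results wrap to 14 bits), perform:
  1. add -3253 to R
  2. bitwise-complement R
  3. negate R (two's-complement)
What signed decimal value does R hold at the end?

Start: R = -5111 = 10110000001001.
R = -5111 + (-3253) = -8364; wraps to 8020 = 01111101010100
R = NOT 01111101010100 = 10000010101011 = -8021
R = −(-8021) = 8021 = 01111101010101

8021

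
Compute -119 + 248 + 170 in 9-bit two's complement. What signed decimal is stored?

-213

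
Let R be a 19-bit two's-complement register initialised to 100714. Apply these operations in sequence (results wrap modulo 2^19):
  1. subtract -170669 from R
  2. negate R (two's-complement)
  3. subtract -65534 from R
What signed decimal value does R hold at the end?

Start: R = 100714 = 0011000100101101010.
R = 100714 − (-170669) = 271383; wraps to -252905 = 1000010010000010111
R = −(-252905) = 252905 = 0111101101111101001
R = 252905 − (-65534) = 318439; wraps to -205849 = 1001101101111100111

-205849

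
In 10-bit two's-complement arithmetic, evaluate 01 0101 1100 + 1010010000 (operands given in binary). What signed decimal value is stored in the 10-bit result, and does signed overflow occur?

01 0101 1100 → 0101011100 = 348 (signed)
1010010000 = -368 (signed)
  0101011100
+ 1010010000
= 1111101100
Result 1111101100: MSB = 1 → 1004 − 1024 = -20.
Addends have opposite signs, so signed overflow cannot occur.

-20; no overflow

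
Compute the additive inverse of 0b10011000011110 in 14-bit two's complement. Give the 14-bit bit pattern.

Invert: 01100111100001. Add 1: 01100111100010.

01100111100010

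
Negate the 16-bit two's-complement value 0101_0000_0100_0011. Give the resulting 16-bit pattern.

Invert: 1010111110111100. Add 1: 1010111110111101.

1010111110111101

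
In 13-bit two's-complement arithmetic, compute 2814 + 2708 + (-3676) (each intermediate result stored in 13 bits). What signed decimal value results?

2814 + 2708 = 5522 → wraps to -2670 (1010110010010)
-2670 + (-3676) = -6346 → wraps to 1846 (0011100110110)

1846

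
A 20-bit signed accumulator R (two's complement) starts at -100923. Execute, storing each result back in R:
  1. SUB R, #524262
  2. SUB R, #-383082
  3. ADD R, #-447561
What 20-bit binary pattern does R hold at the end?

01010111101000000000

Start: R = -100923 = 11100111010111000101.
R = -100923 − 524262 = -625185; wraps to 423391 = 01100111010111011111
R = 423391 − (-383082) = 806473; wraps to -242103 = 11000100111001001001
R = -242103 + (-447561) = -689664; wraps to 358912 = 01010111101000000000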